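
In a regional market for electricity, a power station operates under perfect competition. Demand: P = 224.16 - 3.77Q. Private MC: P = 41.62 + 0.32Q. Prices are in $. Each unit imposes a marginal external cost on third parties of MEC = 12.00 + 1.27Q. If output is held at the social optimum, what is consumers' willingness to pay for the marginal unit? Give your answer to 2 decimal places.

P = $104.21

Social marginal cost = private MC + MEC = 53.62 + 1.59Q.
Set SMC = demand: 53.62 + 1.59Q = 224.16 - 3.77Q → Q* = 31.8172.
Consumer price on the demand curve at Q*: 224.16 − 3.77×31.8172 = 104.2092.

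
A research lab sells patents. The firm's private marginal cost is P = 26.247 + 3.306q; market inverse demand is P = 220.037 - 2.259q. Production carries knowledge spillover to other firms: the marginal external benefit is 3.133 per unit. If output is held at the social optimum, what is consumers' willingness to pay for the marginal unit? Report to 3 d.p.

Social marginal cost = private MC − MEB = 23.114 + 3.306q.
Set SMC = demand: 23.114 + 3.306q = 220.037 - 2.259q → q* = 35.3860.
Consumer price on the demand curve at q*: 220.037 − 2.259×35.3860 = 140.1000.

P = 140.100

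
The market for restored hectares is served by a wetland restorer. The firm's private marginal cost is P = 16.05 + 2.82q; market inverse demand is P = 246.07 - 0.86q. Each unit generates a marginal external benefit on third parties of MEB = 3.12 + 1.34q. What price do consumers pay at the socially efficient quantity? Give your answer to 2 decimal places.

P = 160.39

Social marginal cost = private MC − MEB = 12.93 + 1.48q.
Set SMC = demand: 12.93 + 1.48q = 246.07 - 0.86q → q* = 99.6325.
Consumer price on the demand curve at q*: 246.07 − 0.86×99.6325 = 160.3861.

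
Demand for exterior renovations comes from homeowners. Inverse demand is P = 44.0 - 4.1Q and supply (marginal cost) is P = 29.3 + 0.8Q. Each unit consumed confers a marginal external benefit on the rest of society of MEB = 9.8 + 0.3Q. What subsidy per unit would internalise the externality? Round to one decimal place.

subsidy = 11.4 per unit

Social marginal benefit = demand + MEB = 53.8 - 3.8Q.
Set SMB = MC: 53.8 - 3.8Q = 29.3 + 0.8Q → Q* = 5.3261.
The Pigouvian subsidy equals MEB at Q*: 9.8 + 0.3×5.3261 = 11.3978.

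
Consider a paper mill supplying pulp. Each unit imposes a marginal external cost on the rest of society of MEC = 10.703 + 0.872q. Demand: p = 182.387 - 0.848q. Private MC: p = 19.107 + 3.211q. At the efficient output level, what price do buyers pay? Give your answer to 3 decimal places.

P = 156.148

Social marginal cost = private MC + MEC = 29.810 + 4.083q.
Set SMC = demand: 29.810 + 4.083q = 182.387 - 0.848q → q* = 30.9424.
Consumer price on the demand curve at q*: 182.387 − 0.848×30.9424 = 156.1478.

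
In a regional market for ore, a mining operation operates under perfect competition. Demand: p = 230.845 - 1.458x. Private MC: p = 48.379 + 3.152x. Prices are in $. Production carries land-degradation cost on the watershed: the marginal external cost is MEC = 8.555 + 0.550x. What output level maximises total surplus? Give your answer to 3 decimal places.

Social marginal cost = private MC + MEC = 56.934 + 3.702x.
Set SMC = demand: 56.934 + 3.702x = 230.845 - 1.458x → x* = 33.7037.

x* = 33.704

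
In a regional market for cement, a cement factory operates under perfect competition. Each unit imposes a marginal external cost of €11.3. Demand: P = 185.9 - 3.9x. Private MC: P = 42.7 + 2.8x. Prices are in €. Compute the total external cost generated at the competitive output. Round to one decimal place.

Market equilibrium (private): 42.7 + 2.8x = 185.9 - 3.9x → x_m = 21.3731.
Total external cost = MEC × x_m = 11.3 × 21.3731 = 241.5160.

€241.5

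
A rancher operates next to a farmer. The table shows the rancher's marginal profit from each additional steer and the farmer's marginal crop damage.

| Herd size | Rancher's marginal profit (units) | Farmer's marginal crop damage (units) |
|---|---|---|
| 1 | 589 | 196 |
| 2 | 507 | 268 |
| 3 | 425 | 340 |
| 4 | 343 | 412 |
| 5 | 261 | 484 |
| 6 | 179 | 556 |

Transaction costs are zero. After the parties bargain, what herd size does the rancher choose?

3

Bargaining reaches the level where marginal profit last exceeds marginal crop damage.
That holds through level 3 (425 ≥ 340) but not at 4 (343 < 412).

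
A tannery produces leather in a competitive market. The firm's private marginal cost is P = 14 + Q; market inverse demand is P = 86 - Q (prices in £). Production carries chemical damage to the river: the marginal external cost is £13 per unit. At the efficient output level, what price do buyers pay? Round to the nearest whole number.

Social marginal cost = private MC + MEC = 27 + Q.
Set SMC = demand: 27 + Q = 86 - Q → Q* = 29.5000.
Consumer price on the demand curve at Q*: 86 − 1×29.5000 = 56.5000.

P = £57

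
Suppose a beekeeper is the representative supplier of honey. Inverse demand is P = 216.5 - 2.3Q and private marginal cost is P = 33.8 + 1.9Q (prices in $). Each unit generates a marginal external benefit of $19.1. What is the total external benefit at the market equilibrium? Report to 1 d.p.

$830.9

Market equilibrium (private): 33.8 + 1.9Q = 216.5 - 2.3Q → Q_m = 43.5000.
Total external benefit = MEB × Q_m = 19.1 × 43.5000 = 830.8500.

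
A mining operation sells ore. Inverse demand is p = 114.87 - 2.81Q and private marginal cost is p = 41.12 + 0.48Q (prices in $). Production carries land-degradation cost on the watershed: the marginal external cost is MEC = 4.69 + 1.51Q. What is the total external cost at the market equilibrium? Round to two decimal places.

$484.52

Market equilibrium (private): 41.12 + 0.48Q = 114.87 - 2.81Q → Q_m = 22.4164.
Total external cost = ∫₀^{Q_m} (4.69 + 1.51Q) dQ = 4.69×22.4164 + ½×1.51×22.4164² = 484.5166.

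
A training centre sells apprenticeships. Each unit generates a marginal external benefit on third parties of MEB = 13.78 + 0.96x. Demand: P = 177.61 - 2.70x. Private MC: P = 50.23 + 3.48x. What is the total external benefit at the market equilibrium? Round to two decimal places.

487.95

Market equilibrium (private): 50.23 + 3.48x = 177.61 - 2.70x → x_m = 20.6117.
Total external benefit = ∫₀^{x_m} (13.78 + 0.96x) dx = 13.78×20.6117 + ½×0.96×20.6117² = 487.9535.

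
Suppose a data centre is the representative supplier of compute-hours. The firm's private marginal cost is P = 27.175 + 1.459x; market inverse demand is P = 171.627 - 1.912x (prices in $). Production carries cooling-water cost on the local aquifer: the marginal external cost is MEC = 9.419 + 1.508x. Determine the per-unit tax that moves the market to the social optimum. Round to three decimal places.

Social marginal cost = private MC + MEC = 36.594 + 2.967x.
Set SMC = demand: 36.594 + 2.967x = 171.627 - 1.912x → x* = 27.6764.
The Pigouvian tax equals MEC at x*: 9.419 + 1.508×27.6764 = 51.1550.

tax = $51.155 per unit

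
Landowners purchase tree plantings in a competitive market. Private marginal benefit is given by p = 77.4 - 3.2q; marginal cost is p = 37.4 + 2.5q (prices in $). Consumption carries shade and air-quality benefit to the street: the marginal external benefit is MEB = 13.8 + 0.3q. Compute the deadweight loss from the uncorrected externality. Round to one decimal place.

Market equilibrium (private): 37.4 + 2.5q = 77.4 - 3.2q → q_m = 7.0175.
Social marginal benefit = demand + MEB = 91.2 - 2.9q.
Set SMB = MC: 91.2 - 2.9q = 37.4 + 2.5q → q* = 9.9630.
The welfare-loss triangle has base |q_m − q*| and height MEB(q_m) (the vertical gap between SMB and MC is zero at q* and MEB at q_m).
DWL = ½ × 2.9455 × 15.9053 = 23.4245.

DWL = $23.4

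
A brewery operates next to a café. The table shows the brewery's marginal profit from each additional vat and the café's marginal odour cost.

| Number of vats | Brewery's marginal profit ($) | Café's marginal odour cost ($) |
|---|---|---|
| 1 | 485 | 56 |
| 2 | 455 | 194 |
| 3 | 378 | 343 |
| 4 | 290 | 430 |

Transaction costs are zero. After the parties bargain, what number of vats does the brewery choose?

Bargaining reaches the level where marginal profit last exceeds marginal odour cost.
That holds through level 3 (378 ≥ 343) but not at 4 (290 < 430).

3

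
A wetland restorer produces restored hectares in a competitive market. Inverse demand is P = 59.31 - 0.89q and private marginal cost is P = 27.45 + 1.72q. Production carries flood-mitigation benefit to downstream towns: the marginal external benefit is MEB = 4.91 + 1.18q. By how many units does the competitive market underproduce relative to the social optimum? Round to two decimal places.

13.51 units

Market equilibrium (private): 27.45 + 1.72q = 59.31 - 0.89q → q_m = 12.2069.
Social marginal cost = private MC − MEB = 22.54 + 0.54q.
Set SMC = demand: 22.54 + 0.54q = 59.31 - 0.89q → q* = 25.7133.
Gap = |12.2069 − 25.7133| = 13.5064.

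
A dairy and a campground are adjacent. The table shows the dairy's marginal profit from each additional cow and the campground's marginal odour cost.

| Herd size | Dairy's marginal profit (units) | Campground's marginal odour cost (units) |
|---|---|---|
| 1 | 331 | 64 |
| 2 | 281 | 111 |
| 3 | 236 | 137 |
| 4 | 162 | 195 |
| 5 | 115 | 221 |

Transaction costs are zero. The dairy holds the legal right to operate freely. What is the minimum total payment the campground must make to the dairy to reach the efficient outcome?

277

Left alone the dairy would choose level 5 (marginal profit stays positive).
Efficient level: k* = 3 (marginal profit ≥ marginal odour cost through 3).
The campground must at least cover the dairy's forgone profit from cutting 5→3: 162 + 115 = 277.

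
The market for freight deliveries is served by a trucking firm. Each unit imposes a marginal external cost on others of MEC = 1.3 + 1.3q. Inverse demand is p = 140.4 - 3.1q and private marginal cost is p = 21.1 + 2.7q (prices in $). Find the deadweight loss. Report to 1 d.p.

Market equilibrium (private): 21.1 + 2.7q = 140.4 - 3.1q → q_m = 20.5690.
Social marginal cost = private MC + MEC = 22.4 + 4.0q.
Set SMC = demand: 22.4 + 4.0q = 140.4 - 3.1q → q* = 16.6197.
Between q* and q_m the wedge SMC − demand runs linearly from 0 to MEC(q_m), so the loss is a triangle.
DWL = ½ × 3.9493 × 28.0397 = 55.3686.

DWL = $55.4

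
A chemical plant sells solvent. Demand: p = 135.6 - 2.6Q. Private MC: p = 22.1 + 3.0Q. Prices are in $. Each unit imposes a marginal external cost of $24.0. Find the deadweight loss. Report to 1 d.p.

DWL = $51.4

Market equilibrium (private): 22.1 + 3.0Q = 135.6 - 2.6Q → Q_m = 20.2679.
Social marginal cost = private MC + MEC = 46.1 + 3.0Q.
Set SMC = demand: 46.1 + 3.0Q = 135.6 - 2.6Q → Q* = 15.9821.
The loss is the area between SMC and demand from Q* to Q_m; with linear curves that's a triangle of height MEC(Q_m).
DWL = ½ × 4.2858 × 24.0000 = 51.4296.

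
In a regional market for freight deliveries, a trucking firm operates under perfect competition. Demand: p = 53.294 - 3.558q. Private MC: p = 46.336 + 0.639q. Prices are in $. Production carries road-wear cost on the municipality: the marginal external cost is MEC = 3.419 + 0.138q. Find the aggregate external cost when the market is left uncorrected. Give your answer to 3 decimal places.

Market equilibrium (private): 46.336 + 0.639q = 53.294 - 3.558q → q_m = 1.6579.
Total external cost = ∫₀^{q_m} (3.419 + 0.138q) dq = 3.419×1.6579 + ½×0.138×1.6579² = 5.8580.

$5.858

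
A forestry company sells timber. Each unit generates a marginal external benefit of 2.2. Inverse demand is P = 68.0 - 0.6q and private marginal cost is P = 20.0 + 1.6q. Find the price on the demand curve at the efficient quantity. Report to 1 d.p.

P = 54.3

Social marginal cost = private MC − MEB = 17.8 + 1.6q.
Set SMC = demand: 17.8 + 1.6q = 68.0 - 0.6q → q* = 22.8182.
Consumer price on the demand curve at q*: 68.0 − 0.6×22.8182 = 54.3091.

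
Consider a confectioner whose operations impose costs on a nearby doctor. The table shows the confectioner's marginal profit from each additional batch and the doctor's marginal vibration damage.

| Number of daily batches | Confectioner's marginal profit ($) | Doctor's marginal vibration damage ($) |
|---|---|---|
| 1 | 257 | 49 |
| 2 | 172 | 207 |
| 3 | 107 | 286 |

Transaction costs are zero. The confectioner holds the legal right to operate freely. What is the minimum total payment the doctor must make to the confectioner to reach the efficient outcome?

$279

Left alone the confectioner would choose level 3 (marginal profit stays positive).
Efficient level: k* = 1 (marginal profit ≥ marginal vibration damage through 1).
The doctor must at least cover the confectioner's forgone profit from cutting 3→1: 172 + 107 = 279.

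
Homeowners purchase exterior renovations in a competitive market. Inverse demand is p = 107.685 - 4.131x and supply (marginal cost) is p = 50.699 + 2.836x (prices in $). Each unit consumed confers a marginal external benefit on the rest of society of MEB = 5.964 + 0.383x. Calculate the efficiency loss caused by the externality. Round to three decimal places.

Market equilibrium (private): 50.699 + 2.836x = 107.685 - 4.131x → x_m = 8.1794.
Social marginal benefit = demand + MEB = 113.649 - 3.748x.
Set SMB = MC: 113.649 - 3.748x = 50.699 + 2.836x → x* = 9.5611.
Between x* and x_m the wedge SMB − MC runs linearly from 0 to MEB(x_m), so the loss is a triangle.
DWL = ½ × 1.3817 × 9.0967 = 6.2845.

DWL = $6.284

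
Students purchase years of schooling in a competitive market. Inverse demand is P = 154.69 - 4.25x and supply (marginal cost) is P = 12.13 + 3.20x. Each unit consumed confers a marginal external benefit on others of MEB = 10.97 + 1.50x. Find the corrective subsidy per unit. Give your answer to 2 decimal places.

Social marginal benefit = demand + MEB = 165.66 - 2.75x.
Set SMB = MC: 165.66 - 2.75x = 12.13 + 3.20x → x* = 25.8034.
The Pigouvian subsidy equals MEB at x*: 10.97 + 1.50×25.8034 = 49.6751.

subsidy = 49.68 per unit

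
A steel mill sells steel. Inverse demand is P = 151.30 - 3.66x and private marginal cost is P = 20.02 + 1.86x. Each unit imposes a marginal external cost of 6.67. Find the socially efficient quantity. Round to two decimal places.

Social marginal cost = private MC + MEC = 26.69 + 1.86x.
Set SMC = demand: 26.69 + 1.86x = 151.30 - 3.66x → x* = 22.5743.

x* = 22.57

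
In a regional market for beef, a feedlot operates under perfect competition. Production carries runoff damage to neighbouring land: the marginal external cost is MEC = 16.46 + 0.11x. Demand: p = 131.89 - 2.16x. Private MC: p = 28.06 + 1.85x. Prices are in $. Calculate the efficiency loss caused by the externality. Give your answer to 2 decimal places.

Market equilibrium (private): 28.06 + 1.85x = 131.89 - 2.16x → x_m = 25.8928.
Social marginal cost = private MC + MEC = 44.52 + 1.96x.
Set SMC = demand: 44.52 + 1.96x = 131.89 - 2.16x → x* = 21.2063.
The welfare-loss triangle has base |x_m − x*| and height MEC(x_m) (the vertical gap between SMC and demand is zero at x* and MEC at x_m).
DWL = ½ × 4.6865 × 19.3082 = 45.2439.

DWL = $45.24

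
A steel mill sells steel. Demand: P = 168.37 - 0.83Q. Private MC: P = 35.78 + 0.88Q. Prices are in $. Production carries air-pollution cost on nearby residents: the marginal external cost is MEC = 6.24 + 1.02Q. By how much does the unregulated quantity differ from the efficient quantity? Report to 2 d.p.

31.26 units

Market equilibrium (private): 35.78 + 0.88Q = 168.37 - 0.83Q → Q_m = 77.5380.
Social marginal cost = private MC + MEC = 42.02 + 1.90Q.
Set SMC = demand: 42.02 + 1.90Q = 168.37 - 0.83Q → Q* = 46.2821.
Gap = |77.5380 − 46.2821| = 31.2559.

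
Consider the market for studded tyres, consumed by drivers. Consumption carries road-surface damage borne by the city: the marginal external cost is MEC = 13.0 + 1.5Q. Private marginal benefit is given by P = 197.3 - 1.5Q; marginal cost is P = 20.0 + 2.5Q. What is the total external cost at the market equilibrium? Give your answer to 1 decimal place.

Market equilibrium (private): 20.0 + 2.5Q = 197.3 - 1.5Q → Q_m = 44.3250.
Total external cost = ∫₀^{Q_m} (13.0 + 1.5Q) dQ = 13.0×44.3250 + ½×1.5×44.3250² = 2049.7542.

2049.8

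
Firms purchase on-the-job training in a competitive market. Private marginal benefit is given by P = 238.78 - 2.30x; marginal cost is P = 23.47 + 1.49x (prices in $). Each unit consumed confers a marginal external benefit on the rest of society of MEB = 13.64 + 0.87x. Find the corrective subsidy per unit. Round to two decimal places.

subsidy = $81.85 per unit

Social marginal benefit = demand + MEB = 252.42 - 1.43x.
Set SMB = MC: 252.42 - 1.43x = 23.47 + 1.49x → x* = 78.4075.
The Pigouvian subsidy equals MEB at x*: 13.64 + 0.87×78.4075 = 81.8545.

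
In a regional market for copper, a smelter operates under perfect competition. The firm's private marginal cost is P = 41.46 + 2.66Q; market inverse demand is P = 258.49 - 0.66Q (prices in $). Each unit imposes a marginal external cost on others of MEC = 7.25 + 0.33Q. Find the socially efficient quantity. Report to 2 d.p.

Social marginal cost = private MC + MEC = 48.71 + 2.99Q.
Set SMC = demand: 48.71 + 2.99Q = 258.49 - 0.66Q → Q* = 57.4740.

Q* = 57.47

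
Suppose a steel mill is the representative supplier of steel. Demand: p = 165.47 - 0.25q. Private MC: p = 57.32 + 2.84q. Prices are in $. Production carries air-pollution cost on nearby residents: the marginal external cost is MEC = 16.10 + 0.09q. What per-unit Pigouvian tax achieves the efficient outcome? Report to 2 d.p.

Social marginal cost = private MC + MEC = 73.42 + 2.93q.
Set SMC = demand: 73.42 + 2.93q = 165.47 - 0.25q → q* = 28.9465.
The Pigouvian tax equals MEC at q*: 16.10 + 0.09×28.9465 = 18.7052.

tax = $18.71 per unit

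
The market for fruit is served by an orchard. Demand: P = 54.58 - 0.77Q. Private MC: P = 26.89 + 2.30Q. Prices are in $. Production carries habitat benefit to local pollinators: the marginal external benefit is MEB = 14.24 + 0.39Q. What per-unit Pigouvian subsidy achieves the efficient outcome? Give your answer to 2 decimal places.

Social marginal cost = private MC − MEB = 12.65 + 1.91Q.
Set SMC = demand: 12.65 + 1.91Q = 54.58 - 0.77Q → Q* = 15.6455.
The Pigouvian subsidy equals MEB at Q*: 14.24 + 0.39×15.6455 = 20.3417.

subsidy = $20.34 per unit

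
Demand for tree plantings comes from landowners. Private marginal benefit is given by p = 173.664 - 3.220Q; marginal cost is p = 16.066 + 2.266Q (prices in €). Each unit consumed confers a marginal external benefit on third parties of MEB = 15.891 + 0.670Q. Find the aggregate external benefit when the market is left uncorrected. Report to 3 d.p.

€732.967

Market equilibrium (private): 16.066 + 2.266Q = 173.664 - 3.220Q → Q_m = 28.7273.
Total external benefit = ∫₀^{Q_m} (15.891 + 0.670Q) dQ = 15.891×28.7273 + ½×0.670×28.7273² = 732.9669.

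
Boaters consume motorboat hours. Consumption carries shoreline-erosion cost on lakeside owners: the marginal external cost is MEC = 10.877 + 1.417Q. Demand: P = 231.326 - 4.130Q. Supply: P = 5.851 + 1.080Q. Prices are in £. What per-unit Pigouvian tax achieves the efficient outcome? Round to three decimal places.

tax = £56.763 per unit

Social marginal benefit = demand − MEC = 220.449 - 5.547Q.
Set SMB = MC: 220.449 - 5.547Q = 5.851 + 1.080Q → Q* = 32.3824.
The Pigouvian tax equals MEC at Q*: 10.877 + 1.417×32.3824 = 56.7629.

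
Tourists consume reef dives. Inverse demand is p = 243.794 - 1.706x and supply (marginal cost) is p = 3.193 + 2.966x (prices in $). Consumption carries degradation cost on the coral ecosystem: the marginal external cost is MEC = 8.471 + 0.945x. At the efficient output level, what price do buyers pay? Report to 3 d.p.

P = $173.291

Social marginal benefit = demand − MEC = 235.323 - 2.651x.
Set SMB = MC: 235.323 - 2.651x = 3.193 + 2.966x → x* = 41.3263.
Consumer price on the demand curve at x*: 243.794 − 1.706×41.3263 = 173.2913.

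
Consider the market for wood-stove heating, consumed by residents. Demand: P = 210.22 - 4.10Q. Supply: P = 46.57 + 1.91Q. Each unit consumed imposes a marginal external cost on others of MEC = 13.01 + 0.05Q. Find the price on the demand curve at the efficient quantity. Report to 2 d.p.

P = 108.30

Social marginal benefit = demand − MEC = 197.21 - 4.15Q.
Set SMB = MC: 197.21 - 4.15Q = 46.57 + 1.91Q → Q* = 24.8581.
Consumer price on the demand curve at Q*: 210.22 − 4.10×24.8581 = 108.3018.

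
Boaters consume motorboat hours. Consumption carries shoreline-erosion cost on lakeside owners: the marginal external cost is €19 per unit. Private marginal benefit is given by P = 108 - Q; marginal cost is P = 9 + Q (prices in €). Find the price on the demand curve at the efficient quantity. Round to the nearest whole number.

Social marginal benefit = demand − MEC = 89 - Q.
Set SMB = MC: 89 - Q = 9 + Q → Q* = 40.0000.
Consumer price on the demand curve at Q*: 108 − 1×40.0000 = 68.0000.

P = €68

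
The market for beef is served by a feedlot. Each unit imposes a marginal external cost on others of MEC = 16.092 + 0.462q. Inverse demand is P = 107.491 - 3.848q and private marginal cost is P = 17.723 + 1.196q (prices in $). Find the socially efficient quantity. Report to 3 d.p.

Social marginal cost = private MC + MEC = 33.815 + 1.658q.
Set SMC = demand: 33.815 + 1.658q = 107.491 - 3.848q → q* = 13.3810.

q* = 13.381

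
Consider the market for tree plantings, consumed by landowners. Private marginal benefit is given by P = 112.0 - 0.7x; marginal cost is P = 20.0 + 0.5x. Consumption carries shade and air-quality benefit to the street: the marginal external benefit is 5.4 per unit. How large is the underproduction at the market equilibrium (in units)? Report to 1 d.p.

Market equilibrium (private): 20.0 + 0.5x = 112.0 - 0.7x → x_m = 76.6667.
Social marginal benefit = demand + MEB = 117.4 - 0.7x.
Set SMB = MC: 117.4 - 0.7x = 20.0 + 0.5x → x* = 81.1667.
Gap = |76.6667 − 81.1667| = 4.5000.

4.5 units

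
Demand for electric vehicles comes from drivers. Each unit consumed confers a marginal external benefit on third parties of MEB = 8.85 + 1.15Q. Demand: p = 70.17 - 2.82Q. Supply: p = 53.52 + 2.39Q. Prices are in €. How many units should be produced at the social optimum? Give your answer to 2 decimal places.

Social marginal benefit = demand + MEB = 79.02 - 1.67Q.
Set SMB = MC: 79.02 - 1.67Q = 53.52 + 2.39Q → Q* = 6.2808.

Q* = 6.28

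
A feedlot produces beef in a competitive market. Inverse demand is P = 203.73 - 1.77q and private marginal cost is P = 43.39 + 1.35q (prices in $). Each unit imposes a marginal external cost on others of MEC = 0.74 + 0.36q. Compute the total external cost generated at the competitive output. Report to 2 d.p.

Market equilibrium (private): 43.39 + 1.35q = 203.73 - 1.77q → q_m = 51.3910.
Total external cost = ∫₀^{q_m} (0.74 + 0.36q) dq = 0.74×51.3910 + ½×0.36×51.3910² = 513.4156.

$513.42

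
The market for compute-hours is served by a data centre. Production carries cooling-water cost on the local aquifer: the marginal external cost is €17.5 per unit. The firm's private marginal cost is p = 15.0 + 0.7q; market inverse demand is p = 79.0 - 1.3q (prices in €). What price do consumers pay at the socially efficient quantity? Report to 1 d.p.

Social marginal cost = private MC + MEC = 32.5 + 0.7q.
Set SMC = demand: 32.5 + 0.7q = 79.0 - 1.3q → q* = 23.2500.
Consumer price on the demand curve at q*: 79.0 − 1.3×23.2500 = 48.7750.

P = €48.8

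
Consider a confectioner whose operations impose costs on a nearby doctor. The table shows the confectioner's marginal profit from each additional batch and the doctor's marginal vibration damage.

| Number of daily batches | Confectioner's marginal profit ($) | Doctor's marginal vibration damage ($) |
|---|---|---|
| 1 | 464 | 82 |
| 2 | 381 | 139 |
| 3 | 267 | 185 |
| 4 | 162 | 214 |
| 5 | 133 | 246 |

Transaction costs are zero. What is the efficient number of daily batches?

Bargaining reaches the level where marginal profit last exceeds marginal vibration damage.
That holds through level 3 (267 ≥ 185) but not at 4 (162 < 214).

3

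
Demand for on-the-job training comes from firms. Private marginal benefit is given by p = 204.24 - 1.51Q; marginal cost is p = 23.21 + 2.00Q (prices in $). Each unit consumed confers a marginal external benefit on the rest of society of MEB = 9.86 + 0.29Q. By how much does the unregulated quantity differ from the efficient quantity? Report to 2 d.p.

Market equilibrium (private): 23.21 + 2.00Q = 204.24 - 1.51Q → Q_m = 51.5755.
Social marginal benefit = demand + MEB = 214.10 - 1.22Q.
Set SMB = MC: 214.10 - 1.22Q = 23.21 + 2.00Q → Q* = 59.2826.
Gap = |51.5755 − 59.2826| = 7.7071.

7.71 units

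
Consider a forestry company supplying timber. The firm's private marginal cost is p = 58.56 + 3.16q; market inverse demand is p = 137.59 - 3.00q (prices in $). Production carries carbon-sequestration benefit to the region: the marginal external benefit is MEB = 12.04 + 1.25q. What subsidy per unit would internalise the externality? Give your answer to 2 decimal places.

subsidy = $35.22 per unit

Social marginal cost = private MC − MEB = 46.52 + 1.91q.
Set SMC = demand: 46.52 + 1.91q = 137.59 - 3.00q → q* = 18.5479.
The Pigouvian subsidy equals MEB at q*: 12.04 + 1.25×18.5479 = 35.2249.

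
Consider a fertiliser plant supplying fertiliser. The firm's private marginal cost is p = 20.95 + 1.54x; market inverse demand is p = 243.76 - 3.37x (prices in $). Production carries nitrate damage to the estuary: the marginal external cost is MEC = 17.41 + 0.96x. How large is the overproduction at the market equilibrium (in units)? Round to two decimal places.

10.39 units

Market equilibrium (private): 20.95 + 1.54x = 243.76 - 3.37x → x_m = 45.3788.
Social marginal cost = private MC + MEC = 38.36 + 2.50x.
Set SMC = demand: 38.36 + 2.50x = 243.76 - 3.37x → x* = 34.9915.
Gap = |45.3788 − 34.9915| = 10.3873.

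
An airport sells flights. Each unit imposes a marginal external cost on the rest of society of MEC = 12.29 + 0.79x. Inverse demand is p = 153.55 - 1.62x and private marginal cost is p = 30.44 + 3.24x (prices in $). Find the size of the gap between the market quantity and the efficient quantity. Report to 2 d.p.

Market equilibrium (private): 30.44 + 3.24x = 153.55 - 1.62x → x_m = 25.3313.
Social marginal cost = private MC + MEC = 42.73 + 4.03x.
Set SMC = demand: 42.73 + 4.03x = 153.55 - 1.62x → x* = 19.6142.
Gap = |25.3313 − 19.6142| = 5.7171.

5.72 units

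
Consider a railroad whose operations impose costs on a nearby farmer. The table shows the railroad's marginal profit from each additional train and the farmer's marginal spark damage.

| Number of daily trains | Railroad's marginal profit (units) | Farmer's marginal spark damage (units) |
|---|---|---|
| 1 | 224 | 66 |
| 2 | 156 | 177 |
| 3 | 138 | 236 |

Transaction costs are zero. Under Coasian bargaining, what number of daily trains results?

1

Bargaining reaches the level where marginal profit last exceeds marginal spark damage.
That holds through level 1 (224 ≥ 66) but not at 2 (156 < 177).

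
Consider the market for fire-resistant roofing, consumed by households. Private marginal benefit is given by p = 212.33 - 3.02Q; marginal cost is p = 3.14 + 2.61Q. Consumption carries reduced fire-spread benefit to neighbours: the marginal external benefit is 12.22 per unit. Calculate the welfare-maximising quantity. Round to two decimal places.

Social marginal benefit = demand + MEB = 224.55 - 3.02Q.
Set SMB = MC: 224.55 - 3.02Q = 3.14 + 2.61Q → Q* = 39.3268.

Q* = 39.33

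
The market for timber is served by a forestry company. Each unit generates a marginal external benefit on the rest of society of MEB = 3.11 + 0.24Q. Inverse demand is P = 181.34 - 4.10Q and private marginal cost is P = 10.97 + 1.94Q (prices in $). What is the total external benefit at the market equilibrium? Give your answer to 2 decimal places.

$183.20

Market equilibrium (private): 10.97 + 1.94Q = 181.34 - 4.10Q → Q_m = 28.2070.
Total external benefit = ∫₀^{Q_m} (3.11 + 0.24Q) dQ = 3.11×28.2070 + ½×0.24×28.2070² = 183.2000.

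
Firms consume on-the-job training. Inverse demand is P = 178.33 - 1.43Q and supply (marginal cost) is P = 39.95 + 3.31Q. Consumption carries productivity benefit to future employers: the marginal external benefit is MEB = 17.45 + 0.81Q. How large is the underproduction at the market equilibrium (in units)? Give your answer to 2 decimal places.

Market equilibrium (private): 39.95 + 3.31Q = 178.33 - 1.43Q → Q_m = 29.1941.
Social marginal benefit = demand + MEB = 195.78 - 0.62Q.
Set SMB = MC: 195.78 - 0.62Q = 39.95 + 3.31Q → Q* = 39.6514.
Gap = |29.1941 − 39.6514| = 10.4573.

10.46 units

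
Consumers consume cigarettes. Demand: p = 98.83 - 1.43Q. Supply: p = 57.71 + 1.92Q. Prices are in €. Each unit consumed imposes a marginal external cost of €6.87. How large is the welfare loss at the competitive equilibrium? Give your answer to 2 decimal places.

Market equilibrium (private): 57.71 + 1.92Q = 98.83 - 1.43Q → Q_m = 12.2746.
Social marginal benefit = demand − MEC = 91.96 - 1.43Q.
Set SMB = MC: 91.96 - 1.43Q = 57.71 + 1.92Q → Q* = 10.2239.
Height of the DWL triangle at Q_m is MC(Q_m) − SMB(Q_m) = MEC(Q_m) = 6.8700.
DWL = ½ × 2.0507 × 6.8700 = 7.0442.

DWL = €7.04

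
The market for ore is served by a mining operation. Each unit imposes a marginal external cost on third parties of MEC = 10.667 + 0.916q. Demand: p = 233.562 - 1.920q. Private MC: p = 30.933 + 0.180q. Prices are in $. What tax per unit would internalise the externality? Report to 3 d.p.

tax = $68.968 per unit

Social marginal cost = private MC + MEC = 41.600 + 1.096q.
Set SMC = demand: 41.600 + 1.096q = 233.562 - 1.920q → q* = 63.6479.
The Pigouvian tax equals MEC at q*: 10.667 + 0.916×63.6479 = 68.9685.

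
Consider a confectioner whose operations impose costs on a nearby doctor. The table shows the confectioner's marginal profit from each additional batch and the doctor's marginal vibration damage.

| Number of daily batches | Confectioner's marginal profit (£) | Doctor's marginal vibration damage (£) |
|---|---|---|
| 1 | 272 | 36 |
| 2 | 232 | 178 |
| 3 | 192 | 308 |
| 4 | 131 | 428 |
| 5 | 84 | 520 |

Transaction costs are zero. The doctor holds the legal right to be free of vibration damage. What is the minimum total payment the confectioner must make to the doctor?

£214

Efficient level: marginal profit ≥ marginal vibration damage through level 2, so k* = 2.
With the doctor holding the right, the confectioner must at least compensate total damage at k*: 36 + 178 = 214.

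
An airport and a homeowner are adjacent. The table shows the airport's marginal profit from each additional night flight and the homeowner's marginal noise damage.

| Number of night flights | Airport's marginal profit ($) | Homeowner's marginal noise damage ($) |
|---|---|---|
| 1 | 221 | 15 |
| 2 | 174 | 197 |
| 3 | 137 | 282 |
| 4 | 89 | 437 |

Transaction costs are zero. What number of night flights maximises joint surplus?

Bargaining reaches the level where marginal profit last exceeds marginal noise damage.
That holds through level 1 (221 ≥ 15) but not at 2 (174 < 197).

1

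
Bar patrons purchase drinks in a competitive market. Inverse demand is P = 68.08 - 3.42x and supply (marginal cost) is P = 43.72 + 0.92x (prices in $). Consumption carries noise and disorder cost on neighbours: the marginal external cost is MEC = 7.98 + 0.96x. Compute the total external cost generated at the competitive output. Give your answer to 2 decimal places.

$59.91

Market equilibrium (private): 43.72 + 0.92x = 68.08 - 3.42x → x_m = 5.6129.
Total external cost = ∫₀^{x_m} (7.98 + 0.96x) dx = 7.98×5.6129 + ½×0.96×5.6129² = 59.9132.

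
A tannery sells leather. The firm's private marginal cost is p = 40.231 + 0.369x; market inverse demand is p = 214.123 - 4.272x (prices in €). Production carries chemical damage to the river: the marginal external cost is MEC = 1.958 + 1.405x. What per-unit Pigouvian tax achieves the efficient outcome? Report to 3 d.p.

tax = €41.913 per unit

Social marginal cost = private MC + MEC = 42.189 + 1.774x.
Set SMC = demand: 42.189 + 1.774x = 214.123 - 4.272x → x* = 28.4376.
The Pigouvian tax equals MEC at x*: 1.958 + 1.405×28.4376 = 41.9128.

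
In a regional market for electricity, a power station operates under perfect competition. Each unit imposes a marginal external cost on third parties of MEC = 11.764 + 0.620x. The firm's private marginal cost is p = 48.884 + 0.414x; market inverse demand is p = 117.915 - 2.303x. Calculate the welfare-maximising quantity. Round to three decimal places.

Social marginal cost = private MC + MEC = 60.648 + 1.034x.
Set SMC = demand: 60.648 + 1.034x = 117.915 - 2.303x → x* = 17.1612.

x* = 17.161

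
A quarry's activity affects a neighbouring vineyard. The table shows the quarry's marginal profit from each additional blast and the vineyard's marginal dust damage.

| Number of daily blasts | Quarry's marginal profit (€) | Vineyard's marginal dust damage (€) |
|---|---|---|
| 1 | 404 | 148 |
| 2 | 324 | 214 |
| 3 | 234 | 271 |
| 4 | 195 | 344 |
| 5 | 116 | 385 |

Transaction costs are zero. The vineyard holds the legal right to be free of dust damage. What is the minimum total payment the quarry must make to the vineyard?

€362

Efficient level: marginal profit ≥ marginal dust damage through level 2, so k* = 2.
With the vineyard holding the right, the quarry must at least compensate total damage at k*: 148 + 214 = 362.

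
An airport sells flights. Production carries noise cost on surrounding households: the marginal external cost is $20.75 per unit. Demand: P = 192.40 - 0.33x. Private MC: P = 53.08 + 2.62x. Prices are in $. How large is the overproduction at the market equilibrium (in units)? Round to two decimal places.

Market equilibrium (private): 53.08 + 2.62x = 192.40 - 0.33x → x_m = 47.2271.
Social marginal cost = private MC + MEC = 73.83 + 2.62x.
Set SMC = demand: 73.83 + 2.62x = 192.40 - 0.33x → x* = 40.1932.
Gap = |47.2271 − 40.1932| = 7.0339.

7.03 units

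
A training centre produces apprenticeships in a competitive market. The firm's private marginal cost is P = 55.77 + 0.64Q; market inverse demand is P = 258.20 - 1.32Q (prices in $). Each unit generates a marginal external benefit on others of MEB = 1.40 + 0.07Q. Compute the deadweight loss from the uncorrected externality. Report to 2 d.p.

Market equilibrium (private): 55.77 + 0.64Q = 258.20 - 1.32Q → Q_m = 103.2806.
Social marginal cost = private MC − MEB = 54.37 + 0.57Q.
Set SMC = demand: 54.37 + 0.57Q = 258.20 - 1.32Q → Q* = 107.8466.
Height of the DWL triangle at Q_m is demand(Q_m) − SMC(Q_m) = MEB(Q_m) = 8.6296.
DWL = ½ × 4.5660 × 8.6296 = 19.7014.

DWL = $19.70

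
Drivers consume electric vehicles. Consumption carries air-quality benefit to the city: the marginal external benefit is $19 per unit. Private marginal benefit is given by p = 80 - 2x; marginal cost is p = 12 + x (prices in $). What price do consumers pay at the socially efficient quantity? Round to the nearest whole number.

P = $22

Social marginal benefit = demand + MEB = 99 - 2x.
Set SMB = MC: 99 - 2x = 12 + x → x* = 29.0000.
Consumer price on the demand curve at x*: 80 − 2×29.0000 = 22.0000.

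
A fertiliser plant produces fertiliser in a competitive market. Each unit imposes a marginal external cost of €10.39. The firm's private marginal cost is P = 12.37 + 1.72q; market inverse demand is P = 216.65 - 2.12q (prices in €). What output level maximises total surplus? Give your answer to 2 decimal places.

Social marginal cost = private MC + MEC = 22.76 + 1.72q.
Set SMC = demand: 22.76 + 1.72q = 216.65 - 2.12q → q* = 50.4922.

q* = 50.49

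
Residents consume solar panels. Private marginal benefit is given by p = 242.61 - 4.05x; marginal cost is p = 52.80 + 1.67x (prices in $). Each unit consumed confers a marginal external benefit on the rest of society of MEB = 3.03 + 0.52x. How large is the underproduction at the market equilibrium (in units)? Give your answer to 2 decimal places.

Market equilibrium (private): 52.80 + 1.67x = 242.61 - 4.05x → x_m = 33.1836.
Social marginal benefit = demand + MEB = 245.64 - 3.53x.
Set SMB = MC: 245.64 - 3.53x = 52.80 + 1.67x → x* = 37.0846.
Gap = |33.1836 − 37.0846| = 3.9010.

3.90 units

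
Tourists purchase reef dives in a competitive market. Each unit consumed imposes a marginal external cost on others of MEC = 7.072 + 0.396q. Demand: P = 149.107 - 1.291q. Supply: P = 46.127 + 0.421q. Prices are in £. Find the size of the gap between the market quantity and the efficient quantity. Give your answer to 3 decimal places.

Market equilibrium (private): 46.127 + 0.421q = 149.107 - 1.291q → q_m = 60.1519.
Social marginal benefit = demand − MEC = 142.035 - 1.687q.
Set SMB = MC: 142.035 - 1.687q = 46.127 + 0.421q → q* = 45.4972.
Gap = |60.1519 − 45.4972| = 14.6547.

14.655 units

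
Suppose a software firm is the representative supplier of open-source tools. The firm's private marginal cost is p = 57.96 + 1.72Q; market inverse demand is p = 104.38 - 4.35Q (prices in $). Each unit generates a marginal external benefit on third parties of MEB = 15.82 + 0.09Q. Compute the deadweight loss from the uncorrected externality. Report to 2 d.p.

Market equilibrium (private): 57.96 + 1.72Q = 104.38 - 4.35Q → Q_m = 7.6474.
Social marginal cost = private MC − MEB = 42.14 + 1.63Q.
Set SMC = demand: 42.14 + 1.63Q = 104.38 - 4.35Q → Q* = 10.4080.
The welfare-loss triangle has base |Q_m − Q*| and height MEB(Q_m) (the vertical gap between SMC and demand is zero at Q* and MEB at Q_m).
DWL = ½ × 2.7606 × 16.5083 = 22.7864.

DWL = $22.79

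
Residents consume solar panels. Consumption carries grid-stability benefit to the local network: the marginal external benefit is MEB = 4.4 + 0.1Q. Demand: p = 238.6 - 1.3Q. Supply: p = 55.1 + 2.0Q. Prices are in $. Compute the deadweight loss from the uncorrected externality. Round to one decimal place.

Market equilibrium (private): 55.1 + 2.0Q = 238.6 - 1.3Q → Q_m = 55.6061.
Social marginal benefit = demand + MEB = 243.0 - 1.2Q.
Set SMB = MC: 243.0 - 1.2Q = 55.1 + 2.0Q → Q* = 58.7188.
The loss is the area between SMB and MC from Q* to Q_m; with linear curves that's a triangle of height MEB(Q_m).
DWL = ½ × 3.1127 × 9.9606 = 15.5022.

DWL = $15.5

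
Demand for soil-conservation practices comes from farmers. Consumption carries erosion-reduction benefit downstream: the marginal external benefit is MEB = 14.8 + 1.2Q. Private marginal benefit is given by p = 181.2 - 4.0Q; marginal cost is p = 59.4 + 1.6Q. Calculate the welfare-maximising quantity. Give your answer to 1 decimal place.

Q* = 31.0

Social marginal benefit = demand + MEB = 196.0 - 2.8Q.
Set SMB = MC: 196.0 - 2.8Q = 59.4 + 1.6Q → Q* = 31.0455.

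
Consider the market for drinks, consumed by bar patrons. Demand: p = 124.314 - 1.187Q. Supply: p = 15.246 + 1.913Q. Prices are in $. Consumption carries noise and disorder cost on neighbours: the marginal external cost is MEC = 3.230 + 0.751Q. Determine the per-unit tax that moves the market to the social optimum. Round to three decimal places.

tax = $23.870 per unit

Social marginal benefit = demand − MEC = 121.084 - 1.938Q.
Set SMB = MC: 121.084 - 1.938Q = 15.246 + 1.913Q → Q* = 27.4833.
The Pigouvian tax equals MEC at Q*: 3.230 + 0.751×27.4833 = 23.8700.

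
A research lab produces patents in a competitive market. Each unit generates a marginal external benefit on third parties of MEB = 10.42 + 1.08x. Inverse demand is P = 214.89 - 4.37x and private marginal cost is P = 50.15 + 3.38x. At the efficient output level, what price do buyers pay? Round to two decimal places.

Social marginal cost = private MC − MEB = 39.73 + 2.30x.
Set SMC = demand: 39.73 + 2.30x = 214.89 - 4.37x → x* = 26.2609.
Consumer price on the demand curve at x*: 214.89 − 4.37×26.2609 = 100.1299.

P = 100.13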